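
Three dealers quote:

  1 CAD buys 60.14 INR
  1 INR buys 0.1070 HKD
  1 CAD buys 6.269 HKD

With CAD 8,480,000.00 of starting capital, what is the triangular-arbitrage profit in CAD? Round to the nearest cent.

Profit: CAD 224,519.13

Profitable loop is CAD → INR → HKD → CAD:
CAD 8,480,000.00 × 60.14 = INR 509,987,200.00
INR 509,987,200.00 × 0.1070 = HKD 54,568,630.40
HKD 54,568,630.40 ÷ 6.269 = CAD 8,704,519.13
Profit = CAD 8,704,519.13 − CAD 8,480,000.00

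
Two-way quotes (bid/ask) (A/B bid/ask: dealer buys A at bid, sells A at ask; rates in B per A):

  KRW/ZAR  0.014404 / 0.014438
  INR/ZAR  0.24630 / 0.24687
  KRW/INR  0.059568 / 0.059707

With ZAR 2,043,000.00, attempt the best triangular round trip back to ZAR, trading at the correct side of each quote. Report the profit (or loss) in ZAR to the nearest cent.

Net profit: ZAR 33,054.55

Best loop ZAR → KRW → INR → ZAR:
ZAR 2,043,000.00 ÷ 0.014438 (buy KRW at ask) = KRW 141,501,593
KRW 141,501,593 × 0.059568 (sell KRW at bid) = INR 8,428,966.89
INR 8,428,966.89 × 0.24630 (sell INR at bid) = ZAR 2,076,054.55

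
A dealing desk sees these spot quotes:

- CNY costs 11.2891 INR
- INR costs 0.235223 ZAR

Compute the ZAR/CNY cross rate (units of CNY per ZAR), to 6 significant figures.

ZAR/CNY = 0.376583

1 ZAR ÷ 0.235223 = 4.25128 INR
4.25128 INR ÷ 11.2891 = 0.376583 CNY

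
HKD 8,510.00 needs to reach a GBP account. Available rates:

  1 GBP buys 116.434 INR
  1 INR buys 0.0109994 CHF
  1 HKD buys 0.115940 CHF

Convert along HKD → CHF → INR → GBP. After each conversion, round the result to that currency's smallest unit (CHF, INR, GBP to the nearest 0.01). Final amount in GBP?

GBP 770.40

HKD 8,510.00 × 0.115940 = CHF 986.65
CHF 986.65 ÷ 0.0109994 = INR 89,700.35
INR 89,700.35 ÷ 116.434 = GBP 770.40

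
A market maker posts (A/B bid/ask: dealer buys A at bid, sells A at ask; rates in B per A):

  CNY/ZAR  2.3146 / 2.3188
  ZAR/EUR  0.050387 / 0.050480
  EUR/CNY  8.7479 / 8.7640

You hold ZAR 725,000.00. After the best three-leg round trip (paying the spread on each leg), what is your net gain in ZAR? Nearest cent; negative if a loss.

Best loop ZAR → EUR → CNY → ZAR:
ZAR 725,000.00 × 0.050387 (sell ZAR at bid) = EUR 36,530.58
EUR 36,530.58 × 8.7479 (sell EUR at bid) = CNY 319,565.82
CNY 319,565.82 × 2.3146 (sell CNY at bid) = ZAR 739,667.04

Net profit: ZAR 14,667.04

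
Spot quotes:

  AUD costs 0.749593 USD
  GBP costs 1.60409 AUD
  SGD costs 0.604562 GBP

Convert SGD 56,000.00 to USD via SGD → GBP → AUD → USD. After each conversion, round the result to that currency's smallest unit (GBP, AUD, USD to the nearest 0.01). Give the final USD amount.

USD 40,708.31

SGD 56,000.00 × 0.604562 = GBP 33,855.47
GBP 33,855.47 × 1.60409 = AUD 54,307.22
AUD 54,307.22 × 0.749593 = USD 40,708.31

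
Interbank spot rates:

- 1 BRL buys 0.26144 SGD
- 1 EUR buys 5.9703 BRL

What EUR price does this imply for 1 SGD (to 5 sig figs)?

1 SGD ÷ 0.26144 = 3.82497 BRL
3.82497 BRL ÷ 5.9703 = 0.640666 EUR

SGD/EUR = 0.64067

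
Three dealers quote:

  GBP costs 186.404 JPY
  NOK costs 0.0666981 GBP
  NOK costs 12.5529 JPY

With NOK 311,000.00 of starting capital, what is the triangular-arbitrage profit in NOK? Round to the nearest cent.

Profitable loop is NOK → JPY → GBP → NOK:
NOK 311,000.00 × 12.5529 = JPY 3,903,952
JPY 3,903,952 ÷ 186.404 = GBP 20,943.50
GBP 20,943.50 ÷ 0.0666981 = NOK 314,004.42
Profit = NOK 314,004.42 − NOK 311,000.00

Profit: NOK 3,004.42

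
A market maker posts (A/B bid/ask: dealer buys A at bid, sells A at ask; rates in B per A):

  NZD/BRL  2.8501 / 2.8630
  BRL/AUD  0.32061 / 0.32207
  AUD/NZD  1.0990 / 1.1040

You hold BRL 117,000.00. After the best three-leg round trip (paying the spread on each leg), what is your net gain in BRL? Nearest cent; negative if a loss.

Best loop BRL → AUD → NZD → BRL:
BRL 117,000.00 × 0.32061 (sell BRL at bid) = AUD 37,511.37
AUD 37,511.37 × 1.0990 (sell AUD at bid) = NZD 41,225.00
NZD 41,225.00 × 2.8501 (sell NZD at bid) = BRL 117,495.36

Net profit: BRL 495.36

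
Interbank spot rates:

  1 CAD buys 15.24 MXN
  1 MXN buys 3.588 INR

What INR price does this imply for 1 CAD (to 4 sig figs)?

1 CAD × 15.24 = 15.24 MXN
15.24 MXN × 3.588 = 54.6811 INR

CAD/INR = 54.68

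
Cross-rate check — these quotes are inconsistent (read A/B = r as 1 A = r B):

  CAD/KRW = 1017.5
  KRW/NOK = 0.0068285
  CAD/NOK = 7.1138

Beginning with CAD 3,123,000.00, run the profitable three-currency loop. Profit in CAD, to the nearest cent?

Profitable loop is CAD → NOK → KRW → CAD:
CAD 3,123,000.00 × 7.1138 = NOK 22,216,397.40
NOK 22,216,397.40 ÷ 0.0068285 = KRW 3,253,481,350
KRW 3,253,481,350 ÷ 1017.5 = CAD 3,197,524.67
Profit = CAD 3,197,524.67 − CAD 3,123,000.00

Profit: CAD 74,524.67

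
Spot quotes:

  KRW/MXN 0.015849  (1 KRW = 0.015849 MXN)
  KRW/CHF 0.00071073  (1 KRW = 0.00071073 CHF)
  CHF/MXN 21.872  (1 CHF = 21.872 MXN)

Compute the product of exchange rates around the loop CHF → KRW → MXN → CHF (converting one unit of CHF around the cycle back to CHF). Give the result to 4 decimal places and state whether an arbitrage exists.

Around CHF → KRW → MXN → CHF: 1 ÷ 0.00071073 × 0.015849 ÷ 21.872 = 1.019550
Product > 1; profitable direction is CHF → KRW → MXN → CHF.

1.0196 (arbitrage exists)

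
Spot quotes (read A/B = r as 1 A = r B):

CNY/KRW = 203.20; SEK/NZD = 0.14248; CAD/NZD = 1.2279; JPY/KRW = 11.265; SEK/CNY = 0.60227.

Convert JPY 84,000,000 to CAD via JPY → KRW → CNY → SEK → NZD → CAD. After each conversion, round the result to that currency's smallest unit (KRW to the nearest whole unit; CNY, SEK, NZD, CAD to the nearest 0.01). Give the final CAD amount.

JPY 84,000,000 × 11.265 = KRW 946,260,000
KRW 946,260,000 ÷ 203.20 = CNY 4,656,791.34
CNY 4,656,791.34 ÷ 0.60227 = SEK 7,732,065.92
SEK 7,732,065.92 × 0.14248 = NZD 1,101,664.75
NZD 1,101,664.75 ÷ 1.2279 = CAD 897,194.19

CAD 897,194.19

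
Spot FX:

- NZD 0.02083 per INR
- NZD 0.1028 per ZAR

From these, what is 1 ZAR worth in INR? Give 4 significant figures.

ZAR/INR = 4.935

1 ZAR × 0.1028 = 0.1028 NZD
0.1028 NZD ÷ 0.02083 = 4.93519 INR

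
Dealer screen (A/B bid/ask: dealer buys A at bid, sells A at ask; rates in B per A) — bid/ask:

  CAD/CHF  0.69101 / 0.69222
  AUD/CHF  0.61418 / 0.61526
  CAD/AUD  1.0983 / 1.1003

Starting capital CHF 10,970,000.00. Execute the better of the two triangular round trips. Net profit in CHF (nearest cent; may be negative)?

Best loop CHF → AUD → CAD → CHF:
CHF 10,970,000.00 ÷ 0.61526 (buy AUD at ask) = AUD 17,829,860.55
AUD 17,829,860.55 ÷ 1.1003 (buy CAD at ask) = CAD 16,204,544.71
CAD 16,204,544.71 × 0.69101 (sell CAD at bid) = CHF 11,197,502.44

Net profit: CHF 227,502.44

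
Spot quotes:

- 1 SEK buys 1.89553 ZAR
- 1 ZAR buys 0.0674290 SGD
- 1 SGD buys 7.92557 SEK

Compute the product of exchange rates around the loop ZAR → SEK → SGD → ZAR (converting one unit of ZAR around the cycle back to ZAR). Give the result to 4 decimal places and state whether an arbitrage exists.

0.9872 (arbitrage exists)

Around ZAR → SEK → SGD → ZAR: 1 ÷ 1.89553 ÷ 7.92557 ÷ 0.0674290 = 0.987170
Product < 1; profitable direction is ZAR → SGD → SEK → ZAR.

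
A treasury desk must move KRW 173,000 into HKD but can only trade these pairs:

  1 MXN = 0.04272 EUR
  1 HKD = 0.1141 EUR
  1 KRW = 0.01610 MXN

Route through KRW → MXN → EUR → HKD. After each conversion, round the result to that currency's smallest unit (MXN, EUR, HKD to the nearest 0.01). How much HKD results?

KRW 173,000 × 0.01610 = MXN 2,785.30
MXN 2,785.30 × 0.04272 = EUR 118.99
EUR 118.99 ÷ 0.1141 = HKD 1,042.86

HKD 1,042.86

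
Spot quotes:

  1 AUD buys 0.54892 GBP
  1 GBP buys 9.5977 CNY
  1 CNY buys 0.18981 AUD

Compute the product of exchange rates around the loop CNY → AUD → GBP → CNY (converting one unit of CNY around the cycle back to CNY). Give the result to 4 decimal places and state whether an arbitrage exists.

Around CNY → AUD → GBP → CNY: 1 × 0.18981 × 0.54892 × 9.5977 = 0.999989
Product ≈ 1 (deviation 0.001%, within rounding noise).

1.0000 (no arbitrage)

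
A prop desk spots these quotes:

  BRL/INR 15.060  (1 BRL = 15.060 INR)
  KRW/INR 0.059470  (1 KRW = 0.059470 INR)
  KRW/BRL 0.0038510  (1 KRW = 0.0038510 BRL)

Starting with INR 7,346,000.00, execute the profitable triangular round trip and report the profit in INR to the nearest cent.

Profitable loop is INR → BRL → KRW → INR:
INR 7,346,000.00 ÷ 15.060 = BRL 487,782.20
BRL 487,782.20 ÷ 0.0038510 = KRW 126,663,777
KRW 126,663,777 × 0.059470 = INR 7,532,694.81
Profit = INR 7,532,694.81 − INR 7,346,000.00

Profit: INR 186,694.81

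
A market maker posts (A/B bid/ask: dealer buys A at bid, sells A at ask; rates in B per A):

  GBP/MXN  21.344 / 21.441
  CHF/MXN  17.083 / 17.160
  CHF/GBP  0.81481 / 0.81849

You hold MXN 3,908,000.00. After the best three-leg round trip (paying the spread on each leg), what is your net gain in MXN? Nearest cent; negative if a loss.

Best loop MXN → CHF → GBP → MXN:
MXN 3,908,000.00 ÷ 17.160 (buy CHF at ask) = CHF 227,738.93
CHF 227,738.93 × 0.81481 (sell CHF at bid) = GBP 185,563.96
GBP 185,563.96 × 21.344 (sell GBP at bid) = MXN 3,960,677.07

Net profit: MXN 52,677.07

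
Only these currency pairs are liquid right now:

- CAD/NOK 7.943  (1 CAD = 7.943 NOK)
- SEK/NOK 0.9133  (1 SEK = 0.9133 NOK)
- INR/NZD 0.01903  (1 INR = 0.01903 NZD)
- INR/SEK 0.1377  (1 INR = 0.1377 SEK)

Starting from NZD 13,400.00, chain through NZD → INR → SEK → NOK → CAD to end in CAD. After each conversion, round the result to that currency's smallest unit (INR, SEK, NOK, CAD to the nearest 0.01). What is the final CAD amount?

NZD 13,400.00 ÷ 0.01903 = INR 704,151.34
INR 704,151.34 × 0.1377 = SEK 96,961.64
SEK 96,961.64 × 0.9133 = NOK 88,555.07
NOK 88,555.07 ÷ 7.943 = CAD 11,148.82

CAD 11,148.82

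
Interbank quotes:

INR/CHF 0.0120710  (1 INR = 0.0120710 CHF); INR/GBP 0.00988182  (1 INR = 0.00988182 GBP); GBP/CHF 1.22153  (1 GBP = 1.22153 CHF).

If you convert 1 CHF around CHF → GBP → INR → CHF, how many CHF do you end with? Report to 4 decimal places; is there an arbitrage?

Around CHF → GBP → INR → CHF: 1 ÷ 1.22153 ÷ 0.00988182 × 0.0120710 = 1.000005
Product ≈ 1 (deviation 0.001%, within rounding noise).

1.0000 (no arbitrage)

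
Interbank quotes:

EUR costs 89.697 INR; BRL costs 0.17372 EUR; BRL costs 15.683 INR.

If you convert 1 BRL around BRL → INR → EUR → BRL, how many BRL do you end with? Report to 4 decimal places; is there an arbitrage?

Around BRL → INR → EUR → BRL: 1 × 15.683 ÷ 89.697 ÷ 0.17372 = 1.006471
Product > 1; profitable direction is BRL → INR → EUR → BRL.

1.0065 (arbitrage exists)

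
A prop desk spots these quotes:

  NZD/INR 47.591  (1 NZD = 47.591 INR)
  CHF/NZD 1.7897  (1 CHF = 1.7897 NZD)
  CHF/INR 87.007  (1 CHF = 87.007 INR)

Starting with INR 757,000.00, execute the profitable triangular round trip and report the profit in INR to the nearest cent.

Profit: INR 16,294.65

Profitable loop is INR → NZD → CHF → INR:
INR 757,000.00 ÷ 47.591 = NZD 15,906.37
NZD 15,906.37 ÷ 1.7897 = CHF 8,887.73
CHF 8,887.73 × 87.007 = INR 773,294.65
Profit = INR 773,294.65 − INR 757,000.00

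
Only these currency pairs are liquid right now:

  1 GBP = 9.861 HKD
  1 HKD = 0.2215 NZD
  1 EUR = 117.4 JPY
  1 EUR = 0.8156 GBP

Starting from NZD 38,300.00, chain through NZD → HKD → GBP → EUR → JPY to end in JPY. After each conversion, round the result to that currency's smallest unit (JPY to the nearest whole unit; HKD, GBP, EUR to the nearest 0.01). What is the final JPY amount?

JPY 2,524,032

NZD 38,300.00 ÷ 0.2215 = HKD 172,911.96
HKD 172,911.96 ÷ 9.861 = GBP 17,534.93
GBP 17,534.93 ÷ 0.8156 = EUR 21,499.42
EUR 21,499.42 × 117.4 = JPY 2,524,032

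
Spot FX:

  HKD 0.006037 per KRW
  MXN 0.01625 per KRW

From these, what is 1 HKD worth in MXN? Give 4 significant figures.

1 HKD ÷ 0.006037 = 165.645 KRW
165.645 KRW × 0.01625 = 2.69173 MXN

HKD/MXN = 2.692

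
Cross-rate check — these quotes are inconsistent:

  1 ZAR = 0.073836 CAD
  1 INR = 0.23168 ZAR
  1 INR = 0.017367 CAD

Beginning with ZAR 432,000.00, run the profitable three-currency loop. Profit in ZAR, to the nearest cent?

Profit: ZAR 6,583.05

Profitable loop is ZAR → INR → CAD → ZAR:
ZAR 432,000.00 ÷ 0.23168 = INR 1,864,640.88
INR 1,864,640.88 × 0.017367 = CAD 32,383.22
CAD 32,383.22 ÷ 0.073836 = ZAR 438,583.05
Profit = ZAR 438,583.05 − ZAR 432,000.00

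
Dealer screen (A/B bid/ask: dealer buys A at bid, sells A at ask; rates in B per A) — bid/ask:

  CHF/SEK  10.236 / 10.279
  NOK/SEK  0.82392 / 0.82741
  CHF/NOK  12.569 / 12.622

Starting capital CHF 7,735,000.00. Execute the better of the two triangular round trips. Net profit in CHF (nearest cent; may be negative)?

Net profit: CHF 57,830.38

Best loop CHF → NOK → SEK → CHF:
CHF 7,735,000.00 × 12.569 (sell CHF at bid) = NOK 97,221,215.00
NOK 97,221,215.00 × 0.82392 (sell NOK at bid) = SEK 80,102,503.46
SEK 80,102,503.46 ÷ 10.279 (buy CHF at ask) = CHF 7,792,830.38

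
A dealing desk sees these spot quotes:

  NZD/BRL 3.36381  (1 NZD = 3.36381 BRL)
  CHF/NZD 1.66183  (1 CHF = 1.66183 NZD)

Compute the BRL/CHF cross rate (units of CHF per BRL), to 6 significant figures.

BRL/CHF = 0.178888

1 BRL ÷ 3.36381 = 0.297282 NZD
0.297282 NZD ÷ 1.66183 = 0.178888 CHF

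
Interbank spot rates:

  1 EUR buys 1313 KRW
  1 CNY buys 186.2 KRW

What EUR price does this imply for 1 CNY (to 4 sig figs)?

CNY/EUR = 0.1418

1 CNY × 186.2 = 186.2 KRW
186.2 KRW ÷ 1313 = 0.141813 EUR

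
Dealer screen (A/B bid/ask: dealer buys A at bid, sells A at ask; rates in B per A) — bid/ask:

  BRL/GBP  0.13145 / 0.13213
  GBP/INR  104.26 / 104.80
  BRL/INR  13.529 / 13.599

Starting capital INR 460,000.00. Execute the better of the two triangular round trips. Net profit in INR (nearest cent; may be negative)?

Best loop INR → BRL → GBP → INR:
INR 460,000.00 ÷ 13.599 (buy BRL at ask) = BRL 33,826.02
BRL 33,826.02 × 0.13145 (sell BRL at bid) = GBP 4,446.43
GBP 4,446.43 × 104.26 (sell GBP at bid) = INR 463,584.78

Net profit: INR 3,584.78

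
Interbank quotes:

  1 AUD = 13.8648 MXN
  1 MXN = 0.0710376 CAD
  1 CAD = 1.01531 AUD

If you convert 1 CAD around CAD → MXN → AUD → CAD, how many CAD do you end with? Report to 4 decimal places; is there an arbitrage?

Around CAD → MXN → AUD → CAD: 1 ÷ 0.0710376 ÷ 13.8648 ÷ 1.01531 = 0.999999
Product ≈ 1 (deviation 0.000%, within rounding noise).

1.0000 (no arbitrage)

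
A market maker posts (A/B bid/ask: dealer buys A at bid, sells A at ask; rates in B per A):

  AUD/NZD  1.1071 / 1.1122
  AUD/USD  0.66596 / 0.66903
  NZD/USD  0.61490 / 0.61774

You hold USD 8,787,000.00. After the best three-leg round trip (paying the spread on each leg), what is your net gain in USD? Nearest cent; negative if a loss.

Best loop USD → AUD → NZD → USD:
USD 8,787,000.00 ÷ 0.66903 (buy AUD at ask) = AUD 13,133,940.18
AUD 13,133,940.18 × 1.1071 (sell AUD at bid) = NZD 14,540,585.18
NZD 14,540,585.18 × 0.61490 (sell NZD at bid) = USD 8,941,005.82

Net profit: USD 154,005.82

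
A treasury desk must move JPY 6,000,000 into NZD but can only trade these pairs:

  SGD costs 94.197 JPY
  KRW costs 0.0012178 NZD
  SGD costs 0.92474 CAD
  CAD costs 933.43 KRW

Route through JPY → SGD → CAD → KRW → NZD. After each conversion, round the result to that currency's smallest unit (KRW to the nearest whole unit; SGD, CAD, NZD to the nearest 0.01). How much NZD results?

JPY 6,000,000 ÷ 94.197 = SGD 63,696.30
SGD 63,696.30 × 0.92474 = CAD 58,902.52
CAD 58,902.52 × 933.43 = KRW 54,981,379
KRW 54,981,379 × 0.0012178 = NZD 66,956.32

NZD 66,956.32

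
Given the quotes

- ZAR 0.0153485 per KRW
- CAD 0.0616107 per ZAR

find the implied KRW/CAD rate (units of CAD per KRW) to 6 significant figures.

KRW/CAD = 0.000945632

1 KRW × 0.0153485 = 0.0153485 ZAR
0.0153485 ZAR × 0.0616107 = 0.000945632 CAD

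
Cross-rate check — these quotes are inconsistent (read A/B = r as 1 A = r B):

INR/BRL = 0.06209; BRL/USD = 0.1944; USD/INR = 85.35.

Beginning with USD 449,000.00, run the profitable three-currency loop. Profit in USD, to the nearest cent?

Profitable loop is USD → INR → BRL → USD:
USD 449,000.00 × 85.35 = INR 38,322,150.00
INR 38,322,150.00 × 0.06209 = BRL 2,379,422.29
BRL 2,379,422.29 × 0.1944 = USD 462,559.69
Profit = USD 462,559.69 − USD 449,000.00

Profit: USD 13,559.69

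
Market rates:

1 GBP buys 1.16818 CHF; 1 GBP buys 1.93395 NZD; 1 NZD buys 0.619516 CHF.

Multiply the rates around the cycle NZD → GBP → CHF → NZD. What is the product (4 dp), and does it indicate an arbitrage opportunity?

0.9750 (arbitrage exists)

Around NZD → GBP → CHF → NZD: 1 ÷ 1.93395 × 1.16818 ÷ 0.619516 = 0.975017
Product < 1; profitable direction is NZD → CHF → GBP → NZD.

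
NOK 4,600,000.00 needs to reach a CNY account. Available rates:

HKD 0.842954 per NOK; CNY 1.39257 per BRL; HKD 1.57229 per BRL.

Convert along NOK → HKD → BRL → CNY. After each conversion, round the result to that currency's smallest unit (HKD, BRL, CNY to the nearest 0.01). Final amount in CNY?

NOK 4,600,000.00 × 0.842954 = HKD 3,877,588.40
HKD 3,877,588.40 ÷ 1.57229 = BRL 2,466,204.33
BRL 2,466,204.33 × 1.39257 = CNY 3,434,362.16

CNY 3,434,362.16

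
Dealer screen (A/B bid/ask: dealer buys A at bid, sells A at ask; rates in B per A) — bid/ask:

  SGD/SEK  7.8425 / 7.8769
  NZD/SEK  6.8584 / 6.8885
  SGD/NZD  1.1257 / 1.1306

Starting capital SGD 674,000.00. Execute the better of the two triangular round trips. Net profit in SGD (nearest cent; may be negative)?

Best loop SGD → SEK → NZD → SGD:
SGD 674,000.00 × 7.8425 (sell SGD at bid) = SEK 5,285,845.00
SEK 5,285,845.00 ÷ 6.8885 (buy NZD at ask) = NZD 767,343.40
NZD 767,343.40 ÷ 1.1306 (buy SGD at ask) = SGD 678,704.58

Net profit: SGD 4,704.58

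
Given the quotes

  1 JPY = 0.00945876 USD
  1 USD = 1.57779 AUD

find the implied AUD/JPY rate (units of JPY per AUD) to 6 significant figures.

AUD/JPY = 67.0064

1 AUD ÷ 1.57779 = 0.633798 USD
0.633798 USD ÷ 0.00945876 = 67.0064 JPY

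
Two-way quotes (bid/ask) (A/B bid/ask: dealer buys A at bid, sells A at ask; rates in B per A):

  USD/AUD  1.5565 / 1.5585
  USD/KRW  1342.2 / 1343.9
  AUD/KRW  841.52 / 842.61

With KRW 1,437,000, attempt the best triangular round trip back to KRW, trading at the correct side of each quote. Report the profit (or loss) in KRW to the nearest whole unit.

Best loop KRW → AUD → USD → KRW:
KRW 1,437,000 ÷ 842.61 (buy AUD at ask) = AUD 1,705.42
AUD 1,705.42 ÷ 1.5585 (buy USD at ask) = USD 1,094.27
USD 1,094.27 × 1342.2 (sell USD at bid) = KRW 1,468,725

Net profit: KRW 31,725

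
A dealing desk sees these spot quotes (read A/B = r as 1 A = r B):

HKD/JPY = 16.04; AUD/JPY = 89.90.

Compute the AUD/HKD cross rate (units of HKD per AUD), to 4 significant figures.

AUD/HKD = 5.605

1 AUD × 89.90 = 89.9 JPY
89.9 JPY ÷ 16.04 = 5.60474 HKD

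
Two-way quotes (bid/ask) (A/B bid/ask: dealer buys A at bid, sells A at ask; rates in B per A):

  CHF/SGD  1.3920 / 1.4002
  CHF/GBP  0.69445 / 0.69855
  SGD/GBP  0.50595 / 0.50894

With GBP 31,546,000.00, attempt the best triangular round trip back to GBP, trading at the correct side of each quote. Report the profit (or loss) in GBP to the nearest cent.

Net profit: GBP 258,870.93

Best loop GBP → CHF → SGD → GBP:
GBP 31,546,000.00 ÷ 0.69855 (buy CHF at ask) = CHF 45,159,258.46
CHF 45,159,258.46 × 1.3920 (sell CHF at bid) = SGD 62,861,687.78
SGD 62,861,687.78 × 0.50595 (sell SGD at bid) = GBP 31,804,870.93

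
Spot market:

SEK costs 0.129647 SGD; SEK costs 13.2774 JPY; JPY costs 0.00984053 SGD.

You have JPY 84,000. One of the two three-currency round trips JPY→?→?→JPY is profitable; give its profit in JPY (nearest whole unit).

Profit: JPY 654

Profitable loop is JPY → SGD → SEK → JPY:
JPY 84,000 × 0.00984053 = SGD 826.60
SGD 826.60 ÷ 0.129647 = SEK 6,375.81
SEK 6,375.81 × 13.2774 = JPY 84,654
Profit = JPY 84,654 − JPY 84,000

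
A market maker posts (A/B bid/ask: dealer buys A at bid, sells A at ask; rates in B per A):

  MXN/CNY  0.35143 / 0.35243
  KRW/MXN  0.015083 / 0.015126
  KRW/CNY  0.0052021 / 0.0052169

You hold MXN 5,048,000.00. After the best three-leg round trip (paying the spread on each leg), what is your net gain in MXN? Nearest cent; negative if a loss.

Best loop MXN → CNY → KRW → MXN:
MXN 5,048,000.00 × 0.35143 (sell MXN at bid) = CNY 1,774,018.64
CNY 1,774,018.64 ÷ 0.0052169 (buy KRW at ask) = KRW 340,052,261
KRW 340,052,261 × 0.015083 (sell KRW at bid) = MXN 5,129,008.25

Net profit: MXN 81,008.25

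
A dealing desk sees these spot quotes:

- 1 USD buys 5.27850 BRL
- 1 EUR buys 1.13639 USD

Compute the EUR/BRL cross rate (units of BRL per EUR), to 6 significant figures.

1 EUR × 1.13639 = 1.13639 USD
1.13639 USD × 5.27850 = 5.99843 BRL

EUR/BRL = 5.99843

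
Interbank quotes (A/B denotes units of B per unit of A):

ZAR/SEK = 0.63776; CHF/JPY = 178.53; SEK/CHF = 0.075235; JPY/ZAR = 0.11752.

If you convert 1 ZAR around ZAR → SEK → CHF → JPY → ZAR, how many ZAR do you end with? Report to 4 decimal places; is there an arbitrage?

Around ZAR → SEK → CHF → JPY → ZAR: 1 × 0.63776 × 0.075235 × 178.53 × 0.11752 = 1.006700
Product > 1; profitable direction is ZAR → SEK → CHF → JPY → ZAR.

1.0067 (arbitrage exists)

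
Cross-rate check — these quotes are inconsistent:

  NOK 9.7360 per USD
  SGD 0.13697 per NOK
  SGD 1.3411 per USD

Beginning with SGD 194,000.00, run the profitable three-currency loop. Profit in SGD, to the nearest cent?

Profitable loop is SGD → NOK → USD → SGD:
SGD 194,000.00 ÷ 0.13697 = NOK 1,416,368.55
NOK 1,416,368.55 ÷ 9.7360 = USD 145,477.46
USD 145,477.46 × 1.3411 = SGD 195,099.82
Profit = SGD 195,099.82 − SGD 194,000.00

Profit: SGD 1,099.82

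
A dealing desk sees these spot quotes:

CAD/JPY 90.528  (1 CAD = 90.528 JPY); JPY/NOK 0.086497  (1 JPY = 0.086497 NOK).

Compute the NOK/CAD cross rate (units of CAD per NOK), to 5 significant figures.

NOK/CAD = 0.12771

1 NOK ÷ 0.086497 = 11.5611 JPY
11.5611 JPY ÷ 90.528 = 0.127707 CAD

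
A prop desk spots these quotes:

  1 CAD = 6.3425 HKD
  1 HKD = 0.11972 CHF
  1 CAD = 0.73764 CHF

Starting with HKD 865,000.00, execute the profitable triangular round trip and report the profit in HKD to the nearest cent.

Profit: HKD 25,428.05

Profitable loop is HKD → CHF → CAD → HKD:
HKD 865,000.00 × 0.11972 = CHF 103,557.80
CHF 103,557.80 ÷ 0.73764 = CAD 140,390.71
CAD 140,390.71 × 6.3425 = HKD 890,428.05
Profit = HKD 890,428.05 − HKD 865,000.00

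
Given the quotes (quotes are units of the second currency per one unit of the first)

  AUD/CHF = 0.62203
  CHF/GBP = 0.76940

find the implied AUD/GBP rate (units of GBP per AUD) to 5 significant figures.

AUD/GBP = 0.47859

1 AUD × 0.62203 = 0.62203 CHF
0.62203 CHF × 0.76940 = 0.47859 GBP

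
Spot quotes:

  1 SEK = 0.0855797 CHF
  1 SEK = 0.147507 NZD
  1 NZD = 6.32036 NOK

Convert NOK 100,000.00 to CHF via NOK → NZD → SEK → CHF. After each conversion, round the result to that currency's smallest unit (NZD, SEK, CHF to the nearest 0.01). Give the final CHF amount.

CHF 9,179.44

NOK 100,000.00 ÷ 6.32036 = NZD 15,821.88
NZD 15,821.88 ÷ 0.147507 = SEK 107,261.89
SEK 107,261.89 × 0.0855797 = CHF 9,179.44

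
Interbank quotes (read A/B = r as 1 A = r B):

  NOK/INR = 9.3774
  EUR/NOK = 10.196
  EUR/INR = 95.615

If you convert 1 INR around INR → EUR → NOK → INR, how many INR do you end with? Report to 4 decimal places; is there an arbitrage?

Around INR → EUR → NOK → INR: 1 ÷ 95.615 × 10.196 × 9.3774 = 0.999968
Product ≈ 1 (deviation 0.003%, within rounding noise).

1.0000 (no arbitrage)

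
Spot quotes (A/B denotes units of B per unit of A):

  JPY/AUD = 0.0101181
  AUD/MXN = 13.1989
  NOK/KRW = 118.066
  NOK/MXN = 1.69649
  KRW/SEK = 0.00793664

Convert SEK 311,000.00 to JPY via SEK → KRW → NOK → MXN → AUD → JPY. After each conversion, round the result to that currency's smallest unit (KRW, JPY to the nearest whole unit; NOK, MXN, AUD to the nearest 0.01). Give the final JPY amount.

JPY 4,216,125

SEK 311,000.00 ÷ 0.00793664 = KRW 39,185,348
KRW 39,185,348 ÷ 118.066 = NOK 331,893.58
NOK 331,893.58 × 1.69649 = MXN 563,054.14
MXN 563,054.14 ÷ 13.1989 = AUD 42,659.17
AUD 42,659.17 ÷ 0.0101181 = JPY 4,216,125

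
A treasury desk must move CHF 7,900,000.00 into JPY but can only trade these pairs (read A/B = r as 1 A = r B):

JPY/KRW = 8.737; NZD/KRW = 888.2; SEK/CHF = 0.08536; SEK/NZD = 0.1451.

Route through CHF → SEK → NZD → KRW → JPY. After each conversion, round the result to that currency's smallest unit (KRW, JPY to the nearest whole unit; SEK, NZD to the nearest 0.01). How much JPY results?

CHF 7,900,000.00 ÷ 0.08536 = SEK 92,549,203.37
SEK 92,549,203.37 × 0.1451 = NZD 13,428,889.41
NZD 13,428,889.41 × 888.2 = KRW 11,927,539,574
KRW 11,927,539,574 ÷ 8.737 = JPY 1,365,175,641

JPY 1,365,175,641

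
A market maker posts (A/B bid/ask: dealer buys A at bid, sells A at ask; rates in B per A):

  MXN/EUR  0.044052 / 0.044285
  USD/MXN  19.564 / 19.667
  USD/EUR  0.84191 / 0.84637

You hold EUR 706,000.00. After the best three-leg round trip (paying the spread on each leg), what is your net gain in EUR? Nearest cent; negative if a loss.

Net profit: EUR 12,898.74

Best loop EUR → USD → MXN → EUR:
EUR 706,000.00 ÷ 0.84637 (buy USD at ask) = USD 834,150.55
USD 834,150.55 × 19.564 (sell USD at bid) = MXN 16,319,321.34
MXN 16,319,321.34 × 0.044052 (sell MXN at bid) = EUR 718,898.74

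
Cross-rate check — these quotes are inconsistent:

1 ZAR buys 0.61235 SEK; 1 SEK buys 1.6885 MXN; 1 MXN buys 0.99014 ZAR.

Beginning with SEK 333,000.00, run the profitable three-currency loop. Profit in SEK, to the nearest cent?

Profitable loop is SEK → MXN → ZAR → SEK:
SEK 333,000.00 × 1.6885 = MXN 562,270.50
MXN 562,270.50 × 0.99014 = ZAR 556,726.51
ZAR 556,726.51 × 0.61235 = SEK 340,911.48
Profit = SEK 340,911.48 − SEK 333,000.00

Profit: SEK 7,911.48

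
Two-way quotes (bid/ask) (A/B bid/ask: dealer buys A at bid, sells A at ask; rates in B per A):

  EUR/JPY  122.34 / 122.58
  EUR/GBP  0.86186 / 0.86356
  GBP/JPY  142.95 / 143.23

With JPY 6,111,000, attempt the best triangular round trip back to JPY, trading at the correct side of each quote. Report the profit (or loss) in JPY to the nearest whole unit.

Best loop JPY → EUR → GBP → JPY:
JPY 6,111,000 ÷ 122.58 (buy EUR at ask) = EUR 49,853.16
EUR 49,853.16 × 0.86186 (sell EUR at bid) = GBP 42,966.44
GBP 42,966.44 × 142.95 (sell GBP at bid) = JPY 6,142,053

Net profit: JPY 31,053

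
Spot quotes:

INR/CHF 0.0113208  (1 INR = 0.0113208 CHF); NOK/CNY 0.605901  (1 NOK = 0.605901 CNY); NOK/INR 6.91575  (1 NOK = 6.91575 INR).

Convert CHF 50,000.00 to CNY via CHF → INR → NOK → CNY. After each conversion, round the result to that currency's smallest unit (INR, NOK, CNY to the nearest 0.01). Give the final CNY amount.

CNY 386,950.37

CHF 50,000.00 ÷ 0.0113208 = INR 4,416,649.00
INR 4,416,649.00 ÷ 6.91575 = NOK 638,636.30
NOK 638,636.30 × 0.605901 = CNY 386,950.37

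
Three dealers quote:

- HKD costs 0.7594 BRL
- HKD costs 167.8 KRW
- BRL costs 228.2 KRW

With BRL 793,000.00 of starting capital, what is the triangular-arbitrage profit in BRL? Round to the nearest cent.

Profit: BRL 25,969.00

Profitable loop is BRL → KRW → HKD → BRL:
BRL 793,000.00 × 228.2 = KRW 180,962,600
KRW 180,962,600 ÷ 167.8 = HKD 1,078,442.19
HKD 1,078,442.19 × 0.7594 = BRL 818,969.00
Profit = BRL 818,969.00 − BRL 793,000.00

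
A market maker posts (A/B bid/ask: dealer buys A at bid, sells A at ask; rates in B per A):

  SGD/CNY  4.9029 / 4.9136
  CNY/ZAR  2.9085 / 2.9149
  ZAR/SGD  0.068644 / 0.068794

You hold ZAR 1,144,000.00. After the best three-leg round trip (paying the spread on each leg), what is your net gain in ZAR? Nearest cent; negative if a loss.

Net profit: ZAR 17,052.89

Best loop ZAR → CNY → SGD → ZAR:
ZAR 1,144,000.00 ÷ 2.9149 (buy CNY at ask) = CNY 392,466.29
CNY 392,466.29 ÷ 4.9136 (buy SGD at ask) = SGD 79,873.47
SGD 79,873.47 ÷ 0.068794 (buy ZAR at ask) = ZAR 1,161,052.89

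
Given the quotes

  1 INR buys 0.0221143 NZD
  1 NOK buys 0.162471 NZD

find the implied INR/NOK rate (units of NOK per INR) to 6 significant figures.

1 INR × 0.0221143 = 0.0221143 NZD
0.0221143 NZD ÷ 0.162471 = 0.136112 NOK

INR/NOK = 0.136112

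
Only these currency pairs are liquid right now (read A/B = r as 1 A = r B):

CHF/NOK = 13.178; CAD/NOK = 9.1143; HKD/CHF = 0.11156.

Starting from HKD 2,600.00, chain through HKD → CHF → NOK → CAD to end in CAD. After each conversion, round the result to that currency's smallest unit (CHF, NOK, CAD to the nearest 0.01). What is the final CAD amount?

CAD 419.39

HKD 2,600.00 × 0.11156 = CHF 290.06
CHF 290.06 × 13.178 = NOK 3,822.41
NOK 3,822.41 ÷ 9.1143 = CAD 419.39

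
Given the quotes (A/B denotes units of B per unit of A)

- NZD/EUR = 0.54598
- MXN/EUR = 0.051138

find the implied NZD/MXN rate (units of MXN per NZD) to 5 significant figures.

1 NZD × 0.54598 = 0.54598 EUR
0.54598 EUR ÷ 0.051138 = 10.6766 MXN

NZD/MXN = 10.677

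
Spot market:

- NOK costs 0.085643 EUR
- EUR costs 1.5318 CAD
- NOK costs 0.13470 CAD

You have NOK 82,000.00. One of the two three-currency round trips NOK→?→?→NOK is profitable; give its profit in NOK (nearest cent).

Profitable loop is NOK → CAD → EUR → NOK:
NOK 82,000.00 × 0.13470 = CAD 11,045.40
CAD 11,045.40 ÷ 1.5318 = EUR 7,210.73
EUR 7,210.73 ÷ 0.085643 = NOK 84,195.23
Profit = NOK 84,195.23 − NOK 82,000.00

Profit: NOK 2,195.23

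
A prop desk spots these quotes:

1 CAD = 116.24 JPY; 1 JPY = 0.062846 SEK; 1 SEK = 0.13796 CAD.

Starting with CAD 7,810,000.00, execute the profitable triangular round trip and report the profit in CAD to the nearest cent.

Profitable loop is CAD → JPY → SEK → CAD:
CAD 7,810,000.00 × 116.24 = JPY 907,834,400
JPY 907,834,400 × 0.062846 = SEK 57,053,760.70
SEK 57,053,760.70 × 0.13796 = CAD 7,871,136.83
Profit = CAD 7,871,136.83 − CAD 7,810,000.00

Profit: CAD 61,136.83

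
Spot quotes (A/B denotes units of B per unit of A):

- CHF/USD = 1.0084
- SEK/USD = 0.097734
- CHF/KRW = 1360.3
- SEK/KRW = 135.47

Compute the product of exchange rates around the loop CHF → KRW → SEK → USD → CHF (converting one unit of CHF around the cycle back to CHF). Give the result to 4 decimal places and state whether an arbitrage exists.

Around CHF → KRW → SEK → USD → CHF: 1 × 1360.3 ÷ 135.47 × 0.097734 ÷ 1.0084 = 0.973205
Product < 1; profitable direction is CHF → USD → SEK → KRW → CHF.

0.9732 (arbitrage exists)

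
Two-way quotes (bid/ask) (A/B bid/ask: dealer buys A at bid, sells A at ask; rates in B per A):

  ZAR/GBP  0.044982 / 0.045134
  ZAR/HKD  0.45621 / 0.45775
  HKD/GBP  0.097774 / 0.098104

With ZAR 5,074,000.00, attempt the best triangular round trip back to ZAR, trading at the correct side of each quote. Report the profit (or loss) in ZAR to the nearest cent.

Net profit: ZAR 8,462.18

Best loop ZAR → GBP → HKD → ZAR:
ZAR 5,074,000.00 × 0.044982 (sell ZAR at bid) = GBP 228,238.67
GBP 228,238.67 ÷ 0.098104 (buy HKD at ask) = HKD 2,326,497.06
HKD 2,326,497.06 ÷ 0.45775 (buy ZAR at ask) = ZAR 5,082,462.18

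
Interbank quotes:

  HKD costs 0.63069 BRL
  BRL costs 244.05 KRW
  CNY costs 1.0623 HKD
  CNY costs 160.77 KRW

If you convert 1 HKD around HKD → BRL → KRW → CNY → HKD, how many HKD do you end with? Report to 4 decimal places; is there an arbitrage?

1.0170 (arbitrage exists)

Around HKD → BRL → KRW → CNY → HKD: 1 × 0.63069 × 244.05 ÷ 160.77 × 1.0623 = 1.017037
Product > 1; profitable direction is HKD → BRL → KRW → CNY → HKD.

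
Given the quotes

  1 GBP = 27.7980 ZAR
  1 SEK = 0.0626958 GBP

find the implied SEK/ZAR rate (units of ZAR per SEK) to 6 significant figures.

1 SEK × 0.0626958 = 0.0626958 GBP
0.0626958 GBP × 27.7980 = 1.74282 ZAR

SEK/ZAR = 1.74282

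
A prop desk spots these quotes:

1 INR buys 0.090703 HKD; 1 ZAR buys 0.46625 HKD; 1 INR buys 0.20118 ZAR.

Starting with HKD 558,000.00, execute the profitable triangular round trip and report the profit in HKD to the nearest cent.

Profit: HKD 19,053.65

Profitable loop is HKD → INR → ZAR → HKD:
HKD 558,000.00 ÷ 0.090703 = INR 6,151,946.46
INR 6,151,946.46 × 0.20118 = ZAR 1,237,648.59
ZAR 1,237,648.59 × 0.46625 = HKD 577,053.65
Profit = HKD 577,053.65 − HKD 558,000.00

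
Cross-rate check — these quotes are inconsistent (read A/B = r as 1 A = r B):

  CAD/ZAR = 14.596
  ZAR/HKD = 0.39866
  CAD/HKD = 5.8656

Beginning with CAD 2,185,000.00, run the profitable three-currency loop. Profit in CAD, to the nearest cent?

Profitable loop is CAD → HKD → ZAR → CAD:
CAD 2,185,000.00 × 5.8656 = HKD 12,816,336.00
HKD 12,816,336.00 ÷ 0.39866 = ZAR 32,148,537.60
ZAR 32,148,537.60 ÷ 14.596 = CAD 2,202,558.07
Profit = CAD 2,202,558.07 − CAD 2,185,000.00

Profit: CAD 17,558.07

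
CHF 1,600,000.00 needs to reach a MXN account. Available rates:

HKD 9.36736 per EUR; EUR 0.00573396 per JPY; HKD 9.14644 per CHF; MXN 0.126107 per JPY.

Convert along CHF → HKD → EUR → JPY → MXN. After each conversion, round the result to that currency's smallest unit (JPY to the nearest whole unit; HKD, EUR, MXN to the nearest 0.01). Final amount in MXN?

CHF 1,600,000.00 × 9.14644 = HKD 14,634,304.00
HKD 14,634,304.00 ÷ 9.36736 = EUR 1,562,265.57
EUR 1,562,265.57 ÷ 0.00573396 = JPY 272,458,400
JPY 272,458,400 × 0.126107 = MXN 34,358,911.45

MXN 34,358,911.45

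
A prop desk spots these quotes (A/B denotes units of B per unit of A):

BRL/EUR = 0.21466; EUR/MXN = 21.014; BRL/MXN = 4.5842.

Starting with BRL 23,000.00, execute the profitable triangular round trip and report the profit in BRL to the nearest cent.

Profit: BRL 373.92

Profitable loop is BRL → MXN → EUR → BRL:
BRL 23,000.00 × 4.5842 = MXN 105,436.60
MXN 105,436.60 ÷ 21.014 = EUR 5,017.45
EUR 5,017.45 ÷ 0.21466 = BRL 23,373.92
Profit = BRL 23,373.92 − BRL 23,000.00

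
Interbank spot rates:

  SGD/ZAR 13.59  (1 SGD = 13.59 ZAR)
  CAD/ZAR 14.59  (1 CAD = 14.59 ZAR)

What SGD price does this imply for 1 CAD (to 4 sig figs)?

CAD/SGD = 1.074

1 CAD × 14.59 = 14.59 ZAR
14.59 ZAR ÷ 13.59 = 1.07358 SGD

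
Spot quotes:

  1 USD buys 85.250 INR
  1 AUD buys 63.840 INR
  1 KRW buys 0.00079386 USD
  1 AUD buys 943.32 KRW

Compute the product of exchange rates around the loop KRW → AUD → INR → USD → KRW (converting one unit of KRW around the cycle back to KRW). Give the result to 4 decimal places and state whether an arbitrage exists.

Around KRW → AUD → INR → USD → KRW: 1 ÷ 943.32 × 63.840 ÷ 85.250 ÷ 0.00079386 = 0.999990
Product ≈ 1 (deviation 0.001%, within rounding noise).

1.0000 (no arbitrage)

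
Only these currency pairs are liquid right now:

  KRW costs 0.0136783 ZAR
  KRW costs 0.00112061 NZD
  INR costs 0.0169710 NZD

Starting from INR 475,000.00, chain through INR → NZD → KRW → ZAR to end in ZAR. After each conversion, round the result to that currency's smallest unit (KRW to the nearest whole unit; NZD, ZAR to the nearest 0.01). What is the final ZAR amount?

ZAR 98,396.34

INR 475,000.00 × 0.0169710 = NZD 8,061.23
NZD 8,061.23 ÷ 0.00112061 = KRW 7,193,609
KRW 7,193,609 × 0.0136783 = ZAR 98,396.34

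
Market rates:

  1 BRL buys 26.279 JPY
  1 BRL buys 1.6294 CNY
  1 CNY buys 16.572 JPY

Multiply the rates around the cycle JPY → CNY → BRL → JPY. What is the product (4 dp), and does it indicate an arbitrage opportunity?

Around JPY → CNY → BRL → JPY: 1 ÷ 16.572 ÷ 1.6294 × 26.279 = 0.973209
Product < 1; profitable direction is JPY → BRL → CNY → JPY.

0.9732 (arbitrage exists)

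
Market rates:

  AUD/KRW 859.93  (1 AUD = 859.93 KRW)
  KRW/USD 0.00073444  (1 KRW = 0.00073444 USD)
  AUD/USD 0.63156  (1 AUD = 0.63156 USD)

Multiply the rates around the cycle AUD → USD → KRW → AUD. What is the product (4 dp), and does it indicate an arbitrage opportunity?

Around AUD → USD → KRW → AUD: 1 × 0.63156 ÷ 0.00073444 ÷ 859.93 = 0.999989
Product ≈ 1 (deviation 0.001%, within rounding noise).

1.0000 (no arbitrage)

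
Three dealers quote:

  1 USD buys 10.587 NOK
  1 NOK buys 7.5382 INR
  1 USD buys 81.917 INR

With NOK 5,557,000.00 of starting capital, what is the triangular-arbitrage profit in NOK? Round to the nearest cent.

Profitable loop is NOK → USD → INR → NOK:
NOK 5,557,000.00 ÷ 10.587 = USD 524,889.01
USD 524,889.01 × 81.917 = INR 42,997,333.43
INR 42,997,333.43 ÷ 7.5382 = NOK 5,703,925.79
Profit = NOK 5,703,925.79 − NOK 5,557,000.00

Profit: NOK 146,925.79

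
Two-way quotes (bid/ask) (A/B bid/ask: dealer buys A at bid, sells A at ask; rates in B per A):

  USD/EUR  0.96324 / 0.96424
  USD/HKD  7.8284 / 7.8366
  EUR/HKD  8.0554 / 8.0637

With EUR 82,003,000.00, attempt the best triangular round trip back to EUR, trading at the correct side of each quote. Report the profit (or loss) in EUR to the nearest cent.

Best loop EUR → USD → HKD → EUR:
EUR 82,003,000.00 ÷ 0.96424 (buy USD at ask) = USD 85,044,179.87
USD 85,044,179.87 × 7.8284 (sell USD at bid) = HKD 665,759,857.71
HKD 665,759,857.71 ÷ 8.0637 (buy EUR at ask) = EUR 82,562,577.69

Net profit: EUR 559,577.69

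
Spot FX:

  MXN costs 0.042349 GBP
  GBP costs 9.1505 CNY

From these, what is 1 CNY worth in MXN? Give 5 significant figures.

1 CNY ÷ 9.1505 = 0.109284 GBP
0.109284 GBP ÷ 0.042349 = 2.58055 MXN

CNY/MXN = 2.5805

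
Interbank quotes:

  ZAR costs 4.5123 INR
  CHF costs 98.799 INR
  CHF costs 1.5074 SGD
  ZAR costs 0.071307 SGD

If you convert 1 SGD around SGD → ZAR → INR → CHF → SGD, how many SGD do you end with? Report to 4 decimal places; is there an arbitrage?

Around SGD → ZAR → INR → CHF → SGD: 1 ÷ 0.071307 × 4.5123 ÷ 98.799 × 1.5074 = 0.965477
Product < 1; profitable direction is SGD → CHF → INR → ZAR → SGD.

0.9655 (arbitrage exists)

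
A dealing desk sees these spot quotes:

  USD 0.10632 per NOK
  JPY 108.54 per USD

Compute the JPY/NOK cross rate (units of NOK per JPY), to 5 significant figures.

1 JPY ÷ 108.54 = 0.00921319 USD
0.00921319 USD ÷ 0.10632 = 0.0866553 NOK

JPY/NOK = 0.086655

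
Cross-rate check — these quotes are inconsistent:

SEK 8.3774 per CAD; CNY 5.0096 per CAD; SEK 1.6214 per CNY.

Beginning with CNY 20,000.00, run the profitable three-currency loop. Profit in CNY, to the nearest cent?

Profitable loop is CNY → CAD → SEK → CNY:
CNY 20,000.00 ÷ 5.0096 = CAD 3,992.33
CAD 3,992.33 × 8.3774 = SEK 33,445.38
SEK 33,445.38 ÷ 1.6214 = CNY 20,627.47
Profit = CNY 20,627.47 − CNY 20,000.00

Profit: CNY 627.47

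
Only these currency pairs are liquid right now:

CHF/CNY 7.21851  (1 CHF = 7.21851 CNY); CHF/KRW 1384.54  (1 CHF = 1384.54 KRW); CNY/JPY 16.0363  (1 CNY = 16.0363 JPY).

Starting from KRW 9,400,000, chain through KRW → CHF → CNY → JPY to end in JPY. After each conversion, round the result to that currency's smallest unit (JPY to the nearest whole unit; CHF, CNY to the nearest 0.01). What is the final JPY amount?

KRW 9,400,000 ÷ 1384.54 = CHF 6,789.26
CHF 6,789.26 × 7.21851 = CNY 49,008.34
CNY 49,008.34 × 16.0363 = JPY 785,912

JPY 785,912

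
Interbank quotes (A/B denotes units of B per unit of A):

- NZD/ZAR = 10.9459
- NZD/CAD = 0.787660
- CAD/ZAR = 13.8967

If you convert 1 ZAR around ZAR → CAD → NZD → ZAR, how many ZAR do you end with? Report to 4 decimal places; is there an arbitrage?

Around ZAR → CAD → NZD → ZAR: 1 ÷ 13.8967 ÷ 0.787660 × 10.9459 = 1.000002
Product ≈ 1 (deviation 0.000%, within rounding noise).

1.0000 (no arbitrage)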